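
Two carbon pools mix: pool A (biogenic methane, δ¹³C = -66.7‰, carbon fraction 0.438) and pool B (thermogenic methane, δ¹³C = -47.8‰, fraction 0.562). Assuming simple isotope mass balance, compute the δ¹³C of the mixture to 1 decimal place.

-56.1‰

δ_mix = f_A·δ_A + f_B·δ_B
δ_mix = 0.438 × (-66.7) + 0.562 × (-47.8)
δ_mix = -29.21 + -26.86 = -56.08‰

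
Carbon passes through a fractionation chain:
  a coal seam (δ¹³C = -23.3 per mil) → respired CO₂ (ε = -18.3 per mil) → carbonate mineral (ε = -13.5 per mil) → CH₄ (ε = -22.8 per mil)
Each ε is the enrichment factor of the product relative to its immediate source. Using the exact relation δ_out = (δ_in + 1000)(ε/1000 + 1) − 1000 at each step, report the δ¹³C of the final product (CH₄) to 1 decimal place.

-75.7 per mil

step 1: δ = (-23.30 + 1000)·(-18.3/1000 + 1) − 1000 = -41.17 per mil
step 2: δ = (-41.17 + 1000)·(-13.5/1000 + 1) − 1000 = -54.12 per mil
step 3: δ = (-54.12 + 1000)·(-22.8/1000 + 1) − 1000 = -75.68 per mil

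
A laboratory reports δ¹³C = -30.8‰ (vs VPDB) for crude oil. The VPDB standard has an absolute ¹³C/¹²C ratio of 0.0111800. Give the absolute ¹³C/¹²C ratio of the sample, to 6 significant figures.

R_sample = R_standard × (δ¹³C/1000 + 1)
R_sample = 0.0111800 × (-30.8/1000 + 1) = 0.0111800 × 0.969200
R_sample = 0.0108357

0.0108357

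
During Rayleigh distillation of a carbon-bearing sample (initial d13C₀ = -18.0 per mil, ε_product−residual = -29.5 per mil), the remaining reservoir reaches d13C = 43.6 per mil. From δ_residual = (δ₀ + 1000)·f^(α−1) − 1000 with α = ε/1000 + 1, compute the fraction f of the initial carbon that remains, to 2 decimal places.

α − 1 = ε/1000 = -0.0295
(δ_res + 1000)/(δ₀ + 1000) = (43.6 + 1000)/(-18.0 + 1000) = 1043.6/982.0 = 1.062729
f = 1.062729^(1/-0.0295) = exp(ln(1.062729)/-0.0295) = exp(0.06084/-0.0295)
f = exp(-2.0624) = 0.1272

0.13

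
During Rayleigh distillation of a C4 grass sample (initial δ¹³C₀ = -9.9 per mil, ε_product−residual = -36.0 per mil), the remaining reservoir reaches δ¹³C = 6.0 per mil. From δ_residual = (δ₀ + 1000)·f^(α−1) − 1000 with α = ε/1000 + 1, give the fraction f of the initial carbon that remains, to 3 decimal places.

0.642

α − 1 = ε/1000 = -0.0360
(δ_res + 1000)/(δ₀ + 1000) = (6.0 + 1000)/(-9.9 + 1000) = 1006.0/990.1 = 1.016059
f = 1.016059^(1/-0.0360) = exp(ln(1.016059)/-0.0360) = exp(0.01593/-0.0360)
f = exp(-0.4425) = 0.6424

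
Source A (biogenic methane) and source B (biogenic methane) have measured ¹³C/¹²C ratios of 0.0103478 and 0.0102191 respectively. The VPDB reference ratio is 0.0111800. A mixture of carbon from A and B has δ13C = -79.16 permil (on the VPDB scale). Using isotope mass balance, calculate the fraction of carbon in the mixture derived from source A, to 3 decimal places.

δ_A = (0.0103478/0.0111800 − 1)×1000 = (0.925564 − 1)×1000 = -74.436 permil
δ_B = (0.0102191/0.0111800 − 1)×1000 = (0.914052 − 1)×1000 = -85.948 permil
f_A = (δ_mix − δ_B)/(δ_A − δ_B) = (-79.16 − (-85.948))/(-74.436 − (-85.948))
f_A = 6.788 / 11.512 = 0.5897

0.590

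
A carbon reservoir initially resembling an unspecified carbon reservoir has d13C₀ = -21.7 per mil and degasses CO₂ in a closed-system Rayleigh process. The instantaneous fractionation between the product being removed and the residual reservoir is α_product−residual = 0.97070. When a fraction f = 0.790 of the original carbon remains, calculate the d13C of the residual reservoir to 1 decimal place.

Rayleigh residual: δ_res = (δ₀ + 1000)·f^(α−1) − 1000
α − 1 = -0.02930
f^(α−1) = 0.790^(-0.02930) = 1.006931
δ_res = (-21.7 + 1000) × 1.006931 − 1000 = 985.080 − 1000 = -14.92 per mil

-14.9 per mil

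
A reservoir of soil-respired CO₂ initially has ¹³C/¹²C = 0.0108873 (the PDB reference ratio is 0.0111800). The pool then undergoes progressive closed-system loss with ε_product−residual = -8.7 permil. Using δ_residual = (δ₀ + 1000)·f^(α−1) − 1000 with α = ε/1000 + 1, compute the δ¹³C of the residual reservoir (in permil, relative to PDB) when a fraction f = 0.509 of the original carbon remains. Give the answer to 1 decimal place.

-20.4 permil

δ₀ = (0.0108873/0.0111800 − 1)×1000 = (0.973819 − 1)×1000 = -26.181 permil
α − 1 = ε/1000 = -0.0087
f^(α−1) = 0.509^(-0.0087) = 1.005892
δ_res = (-26.181 + 1000) × 1.005892 − 1000 = 979.558 − 1000 = -20.44 permil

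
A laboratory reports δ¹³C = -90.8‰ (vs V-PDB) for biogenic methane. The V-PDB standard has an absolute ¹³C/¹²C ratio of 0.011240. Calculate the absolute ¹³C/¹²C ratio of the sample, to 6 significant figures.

R_sample = R_standard × (δ¹³C/1000 + 1)
R_sample = 0.011240 × (-90.8/1000 + 1) = 0.011240 × 0.909200
R_sample = 0.0102194

0.0102194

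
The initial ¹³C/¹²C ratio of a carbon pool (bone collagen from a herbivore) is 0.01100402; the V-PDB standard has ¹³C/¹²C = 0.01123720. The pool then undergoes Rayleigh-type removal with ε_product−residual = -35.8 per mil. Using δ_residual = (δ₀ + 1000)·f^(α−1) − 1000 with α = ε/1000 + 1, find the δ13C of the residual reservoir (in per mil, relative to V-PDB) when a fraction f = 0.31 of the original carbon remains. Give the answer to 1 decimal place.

21.2 per mil

δ₀ = (0.01100402/0.01123720 − 1)×1000 = (0.979249 − 1)×1000 = -20.751 per mil
α − 1 = ε/1000 = -0.0358
f^(α−1) = 0.31^(-0.0358) = 1.042820
δ_res = (-20.751 + 1000) × 1.042820 − 1000 = 1021.180 − 1000 = 21.18 per mil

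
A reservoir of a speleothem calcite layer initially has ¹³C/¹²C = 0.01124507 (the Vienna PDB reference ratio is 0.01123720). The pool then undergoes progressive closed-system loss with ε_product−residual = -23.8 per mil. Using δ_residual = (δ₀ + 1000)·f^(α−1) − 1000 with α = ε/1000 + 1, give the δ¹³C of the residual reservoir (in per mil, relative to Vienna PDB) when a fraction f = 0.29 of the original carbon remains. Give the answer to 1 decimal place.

δ₀ = (0.01124507/0.01123720 − 1)×1000 = (1.000700 − 1)×1000 = 0.700 per mil
α − 1 = ε/1000 = -0.0238
f^(α−1) = 0.29^(-0.0238) = 1.029900
δ_res = (0.700 + 1000) × 1.029900 − 1000 = 1030.621 − 1000 = 30.62 per mil

30.6 per mil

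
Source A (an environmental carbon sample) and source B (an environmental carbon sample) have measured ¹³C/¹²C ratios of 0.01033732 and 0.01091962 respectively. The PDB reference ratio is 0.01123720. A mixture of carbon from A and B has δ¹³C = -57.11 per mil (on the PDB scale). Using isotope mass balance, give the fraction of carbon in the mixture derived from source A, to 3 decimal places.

δ_A = (0.01033732/0.01123720 − 1)×1000 = (0.919920 − 1)×1000 = -80.080 per mil
δ_B = (0.01091962/0.01123720 − 1)×1000 = (0.971739 − 1)×1000 = -28.261 per mil
f_A = (δ_mix − δ_B)/(δ_A − δ_B) = (-57.11 − (-28.261))/(-80.080 − (-28.261))
f_A = -28.849 / -51.819 = 0.5567

0.557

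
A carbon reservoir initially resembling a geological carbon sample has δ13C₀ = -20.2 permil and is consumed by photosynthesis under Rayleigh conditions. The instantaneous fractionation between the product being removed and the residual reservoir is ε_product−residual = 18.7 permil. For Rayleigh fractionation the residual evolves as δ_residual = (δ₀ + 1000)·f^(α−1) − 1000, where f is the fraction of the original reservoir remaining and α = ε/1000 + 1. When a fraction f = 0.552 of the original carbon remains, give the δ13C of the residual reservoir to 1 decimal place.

Rayleigh residual: δ_res = (δ₀ + 1000)·f^(α−1) − 1000
α = ε/1000 + 1 = 1.01870, so α − 1 = 0.01870
f^(α−1) = 0.552^(0.01870) = 0.988950
δ_res = (-20.2 + 1000) × 0.988950 − 1000 = 968.973 − 1000 = -31.03 permil

-31.0 permil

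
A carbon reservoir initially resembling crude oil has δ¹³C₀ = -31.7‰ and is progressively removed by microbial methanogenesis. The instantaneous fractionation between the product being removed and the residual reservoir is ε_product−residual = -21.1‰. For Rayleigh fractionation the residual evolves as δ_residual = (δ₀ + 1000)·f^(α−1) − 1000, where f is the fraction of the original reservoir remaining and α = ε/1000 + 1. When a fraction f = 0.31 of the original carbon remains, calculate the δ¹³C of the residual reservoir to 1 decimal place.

-7.5‰

Rayleigh residual: δ_res = (δ₀ + 1000)·f^(α−1) − 1000
α = ε/1000 + 1 = 0.97890, so α − 1 = -0.02110
f^(α−1) = 0.31^(-0.02110) = 1.025020
δ_res = (-31.7 + 1000) × 1.025020 − 1000 = 992.527 − 1000 = -7.47‰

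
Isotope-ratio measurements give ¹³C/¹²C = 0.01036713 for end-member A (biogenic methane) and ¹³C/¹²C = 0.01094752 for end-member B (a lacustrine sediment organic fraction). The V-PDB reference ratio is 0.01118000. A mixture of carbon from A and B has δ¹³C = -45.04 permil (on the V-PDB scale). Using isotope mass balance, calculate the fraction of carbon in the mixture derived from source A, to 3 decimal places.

δ_A = (0.01036713/0.01118000 − 1)×1000 = (0.927292 − 1)×1000 = -72.708 permil
δ_B = (0.01094752/0.01118000 − 1)×1000 = (0.979206 − 1)×1000 = -20.794 permil
f_A = (δ_mix − δ_B)/(δ_A − δ_B) = (-45.04 − (-20.794))/(-72.708 − (-20.794))
f_A = -24.246 / -51.913 = 0.4670

0.467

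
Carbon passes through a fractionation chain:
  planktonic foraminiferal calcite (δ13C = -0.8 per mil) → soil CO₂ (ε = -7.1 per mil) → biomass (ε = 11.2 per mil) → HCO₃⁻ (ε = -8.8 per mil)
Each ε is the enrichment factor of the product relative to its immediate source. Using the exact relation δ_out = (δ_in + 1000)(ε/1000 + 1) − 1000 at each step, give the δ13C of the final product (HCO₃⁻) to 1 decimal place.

-5.6 per mil

step 1: δ = (-0.80 + 1000)·(-7.1/1000 + 1) − 1000 = -7.89 per mil
step 2: δ = (-7.89 + 1000)·(11.2/1000 + 1) − 1000 = 3.22 per mil
step 3: δ = (3.22 + 1000)·(-8.8/1000 + 1) − 1000 = -5.61 per mil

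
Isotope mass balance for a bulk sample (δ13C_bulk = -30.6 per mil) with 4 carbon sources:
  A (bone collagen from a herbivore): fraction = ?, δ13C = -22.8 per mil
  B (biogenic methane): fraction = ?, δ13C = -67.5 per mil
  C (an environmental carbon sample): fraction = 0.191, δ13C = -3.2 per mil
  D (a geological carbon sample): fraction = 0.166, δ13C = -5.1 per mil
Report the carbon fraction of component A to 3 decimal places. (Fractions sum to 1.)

0.319

Let f_A and f_B be the unknown fractions; fractions sum to 1 so f_A + f_B = 0.643.
Mass balance: Σ fᵢ·δᵢ = δ_bulk ⇒ f_A·(-22.8) + f_B·(-67.5) = -30.6 − (-1.458) = -29.142
Substitute f_B = 0.643 − f_A:
f_A·(-22.8 − -67.5) = -29.142 − 0.643×(-67.5) = 14.260
f_A = 14.260 / 44.7 = 0.3190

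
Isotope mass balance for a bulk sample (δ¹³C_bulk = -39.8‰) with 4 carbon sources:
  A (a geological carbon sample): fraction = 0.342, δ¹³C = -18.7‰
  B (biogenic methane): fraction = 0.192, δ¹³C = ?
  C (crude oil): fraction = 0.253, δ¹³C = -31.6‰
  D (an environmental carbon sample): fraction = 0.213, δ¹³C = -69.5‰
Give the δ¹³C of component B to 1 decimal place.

-55.2‰

Isotope mass balance: δ_bulk = Σ fᵢ·δᵢ.
-39.8 = 0.342×(-18.7) + 0.192×δ_B + 0.253×(-31.6) + 0.213×(-69.5)
0.192·δ_B = -39.8 − (-29.194) = -10.606
δ_B = -10.606 / 0.192 = -55.24‰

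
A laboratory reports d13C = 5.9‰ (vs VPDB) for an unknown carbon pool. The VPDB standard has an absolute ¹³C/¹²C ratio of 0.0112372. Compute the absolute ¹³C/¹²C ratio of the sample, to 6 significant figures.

R_sample = R_standard × (d13C/1000 + 1)
R_sample = 0.0112372 × (5.9/1000 + 1) = 0.0112372 × 1.005900
R_sample = 0.0113035

0.0113035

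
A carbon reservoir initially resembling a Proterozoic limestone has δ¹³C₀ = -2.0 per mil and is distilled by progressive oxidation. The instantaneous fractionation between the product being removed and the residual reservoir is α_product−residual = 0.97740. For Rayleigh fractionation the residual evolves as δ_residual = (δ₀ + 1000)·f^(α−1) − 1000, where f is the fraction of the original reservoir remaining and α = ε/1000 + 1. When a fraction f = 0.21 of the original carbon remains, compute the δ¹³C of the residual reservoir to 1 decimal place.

Rayleigh residual: δ_res = (δ₀ + 1000)·f^(α−1) − 1000
α − 1 = -0.02260
f^(α−1) = 0.21^(-0.02260) = 1.035900
δ_res = (-2.0 + 1000) × 1.035900 − 1000 = 1033.828 − 1000 = 33.83 per mil

33.8 per mil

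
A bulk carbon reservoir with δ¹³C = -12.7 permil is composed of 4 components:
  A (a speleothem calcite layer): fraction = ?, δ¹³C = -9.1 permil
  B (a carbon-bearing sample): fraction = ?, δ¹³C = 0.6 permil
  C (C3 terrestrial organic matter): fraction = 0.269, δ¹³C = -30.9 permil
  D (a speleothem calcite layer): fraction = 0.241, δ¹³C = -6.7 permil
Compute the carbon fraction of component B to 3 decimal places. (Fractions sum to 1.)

Let f_B and f_A be the unknown fractions; fractions sum to 1 so f_B + f_A = 0.490.
Mass balance: Σ fᵢ·δᵢ = δ_bulk ⇒ f_B·(0.6) + f_A·(-9.1) = -12.7 − (-9.927) = -2.773
Substitute f_A = 0.490 − f_B:
f_B·(0.6 − -9.1) = -2.773 − 0.490×(-9.1) = 1.686
f_B = 1.686 / 9.7 = 0.1738

0.174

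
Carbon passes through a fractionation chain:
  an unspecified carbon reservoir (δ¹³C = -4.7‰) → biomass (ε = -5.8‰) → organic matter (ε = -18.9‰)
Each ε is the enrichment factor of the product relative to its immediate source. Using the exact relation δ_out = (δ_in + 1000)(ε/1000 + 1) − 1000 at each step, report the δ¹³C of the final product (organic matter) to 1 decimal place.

step 1: δ = (-4.70 + 1000)·(-5.8/1000 + 1) − 1000 = -10.47‰
step 2: δ = (-10.47 + 1000)·(-18.9/1000 + 1) − 1000 = -29.17‰

-29.2‰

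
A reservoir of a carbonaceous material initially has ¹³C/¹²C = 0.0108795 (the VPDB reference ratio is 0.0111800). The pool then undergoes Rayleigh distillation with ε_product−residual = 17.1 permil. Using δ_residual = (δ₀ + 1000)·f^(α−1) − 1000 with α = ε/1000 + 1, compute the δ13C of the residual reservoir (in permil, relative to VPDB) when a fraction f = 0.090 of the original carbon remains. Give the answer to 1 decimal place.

δ₀ = (0.0108795/0.0111800 − 1)×1000 = (0.973122 − 1)×1000 = -26.878 permil
α − 1 = ε/1000 = 0.0171
f^(α−1) = 0.090^(0.0171) = 0.959660
δ_res = (-26.878 + 1000) × 0.959660 − 1000 = 933.866 − 1000 = -66.13 permil

-66.1 permil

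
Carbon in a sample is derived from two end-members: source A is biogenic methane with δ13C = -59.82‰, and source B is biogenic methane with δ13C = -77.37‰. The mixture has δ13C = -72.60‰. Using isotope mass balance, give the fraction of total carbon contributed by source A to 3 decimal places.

δ_mix = f_A·δ_A + (1 − f_A)·δ_B  ⇒  f_A = (δ_mix − δ_B)/(δ_A − δ_B)
f_A = (-72.60 − (-77.37)) / (-59.82 − (-77.37))
f_A = 4.77 / 17.55 = 0.2718

0.272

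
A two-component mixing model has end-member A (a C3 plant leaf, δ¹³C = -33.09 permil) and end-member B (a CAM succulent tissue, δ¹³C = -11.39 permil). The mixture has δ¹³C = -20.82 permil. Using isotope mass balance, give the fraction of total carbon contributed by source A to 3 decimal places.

δ_mix = f_A·δ_A + (1 − f_A)·δ_B  ⇒  f_A = (δ_mix − δ_B)/(δ_A − δ_B)
f_A = (-20.82 − (-11.39)) / (-33.09 − (-11.39))
f_A = -9.43 / -21.70 = 0.4346

0.435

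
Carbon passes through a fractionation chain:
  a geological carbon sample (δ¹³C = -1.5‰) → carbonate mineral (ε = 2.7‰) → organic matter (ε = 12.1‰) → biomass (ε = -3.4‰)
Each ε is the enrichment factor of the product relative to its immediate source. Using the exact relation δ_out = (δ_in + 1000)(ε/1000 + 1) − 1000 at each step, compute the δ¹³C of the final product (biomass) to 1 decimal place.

9.9‰

step 1: δ = (-1.50 + 1000)·(2.7/1000 + 1) − 1000 = 1.20‰
step 2: δ = (1.20 + 1000)·(12.1/1000 + 1) − 1000 = 13.31‰
step 3: δ = (13.31 + 1000)·(-3.4/1000 + 1) − 1000 = 9.87‰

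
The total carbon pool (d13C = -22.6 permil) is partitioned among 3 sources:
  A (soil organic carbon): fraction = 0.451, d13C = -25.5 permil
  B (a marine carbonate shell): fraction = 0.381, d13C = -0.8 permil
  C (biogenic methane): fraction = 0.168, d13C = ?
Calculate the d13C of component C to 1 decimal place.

-64.3 permil

Isotope mass balance: δ_bulk = Σ fᵢ·δᵢ.
-22.6 = 0.451×(-25.5) + 0.381×(-0.8) + 0.168×δ_C
0.168·δ_C = -22.6 − (-11.805) = -10.795
δ_C = -10.795 / 0.168 = -64.25 permil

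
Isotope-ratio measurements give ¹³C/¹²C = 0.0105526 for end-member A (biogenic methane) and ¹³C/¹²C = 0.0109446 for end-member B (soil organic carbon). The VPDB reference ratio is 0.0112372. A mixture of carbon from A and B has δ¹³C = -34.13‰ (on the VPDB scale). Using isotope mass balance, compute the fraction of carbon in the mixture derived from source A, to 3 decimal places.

0.232

δ_A = (0.0105526/0.0112372 − 1)×1000 = (0.939077 − 1)×1000 = -60.923‰
δ_B = (0.0109446/0.0112372 − 1)×1000 = (0.973961 − 1)×1000 = -26.039‰
f_A = (δ_mix − δ_B)/(δ_A − δ_B) = (-34.13 − (-26.039))/(-60.923 − (-26.039))
f_A = -8.091 / -34.884 = 0.2320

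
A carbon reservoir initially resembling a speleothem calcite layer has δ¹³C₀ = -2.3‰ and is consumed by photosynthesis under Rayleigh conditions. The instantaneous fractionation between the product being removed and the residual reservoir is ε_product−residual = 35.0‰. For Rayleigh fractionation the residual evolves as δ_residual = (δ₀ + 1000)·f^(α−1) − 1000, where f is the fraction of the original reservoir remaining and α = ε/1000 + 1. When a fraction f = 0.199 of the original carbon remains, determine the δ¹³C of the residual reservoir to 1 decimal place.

-57.1‰

Rayleigh residual: δ_res = (δ₀ + 1000)·f^(α−1) − 1000
α = ε/1000 + 1 = 1.03500, so α − 1 = 0.03500
f^(α−1) = 0.199^(0.03500) = 0.945061
δ_res = (-2.3 + 1000) × 0.945061 − 1000 = 942.887 − 1000 = -57.11‰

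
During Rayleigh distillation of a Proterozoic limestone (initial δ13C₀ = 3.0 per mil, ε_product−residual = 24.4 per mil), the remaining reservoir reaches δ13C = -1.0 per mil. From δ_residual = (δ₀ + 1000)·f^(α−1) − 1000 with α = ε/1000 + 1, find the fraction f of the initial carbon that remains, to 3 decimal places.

α − 1 = ε/1000 = 0.0244
(δ_res + 1000)/(δ₀ + 1000) = (-1.0 + 1000)/(3.0 + 1000) = 999.0/1003.0 = 0.996012
f = 0.996012^(1/0.0244) = exp(ln(0.996012)/0.0244) = exp(-0.00400/0.0244)
f = exp(-0.1638) = 0.8489

0.849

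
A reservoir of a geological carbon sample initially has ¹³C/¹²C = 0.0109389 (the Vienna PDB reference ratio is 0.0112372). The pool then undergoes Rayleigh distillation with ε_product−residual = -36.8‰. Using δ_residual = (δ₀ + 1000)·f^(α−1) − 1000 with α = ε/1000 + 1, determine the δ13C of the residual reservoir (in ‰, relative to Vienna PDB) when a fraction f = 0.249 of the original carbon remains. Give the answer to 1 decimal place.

24.6‰

δ₀ = (0.0109389/0.0112372 − 1)×1000 = (0.973454 − 1)×1000 = -26.546‰
α − 1 = ε/1000 = -0.0368
f^(α−1) = 0.249^(-0.0368) = 1.052495
δ_res = (-26.546 + 1000) × 1.052495 − 1000 = 1024.555 − 1000 = 24.56‰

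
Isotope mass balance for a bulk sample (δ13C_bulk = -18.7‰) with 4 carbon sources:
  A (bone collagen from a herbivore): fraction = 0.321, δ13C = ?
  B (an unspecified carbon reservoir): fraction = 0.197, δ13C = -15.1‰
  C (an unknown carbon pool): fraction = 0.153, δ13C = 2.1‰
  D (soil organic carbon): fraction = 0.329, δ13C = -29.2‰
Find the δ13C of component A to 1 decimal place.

Isotope mass balance: δ_bulk = Σ fᵢ·δᵢ.
-18.7 = 0.321×δ_A + 0.197×(-15.1) + 0.153×(2.1) + 0.329×(-29.2)
0.321·δ_A = -18.7 − (-12.260) = -6.440
δ_A = -6.440 / 0.321 = -20.06‰

-20.1‰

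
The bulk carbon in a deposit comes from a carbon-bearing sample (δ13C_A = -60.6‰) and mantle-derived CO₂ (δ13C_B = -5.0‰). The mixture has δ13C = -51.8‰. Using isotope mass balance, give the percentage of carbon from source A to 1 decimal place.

84.2%

δ_mix = f_A·δ_A + (1 − f_A)·δ_B  ⇒  f_A = (δ_mix − δ_B)/(δ_A − δ_B)
f_A = (-51.8 − (-5.0)) / (-60.6 − (-5.0))
f_A = -46.8 / -55.6 = 0.8417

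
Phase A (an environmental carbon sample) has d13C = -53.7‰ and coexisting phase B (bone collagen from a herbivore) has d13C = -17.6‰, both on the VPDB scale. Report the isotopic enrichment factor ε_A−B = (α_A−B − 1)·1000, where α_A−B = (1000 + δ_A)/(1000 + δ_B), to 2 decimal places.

α_A−B = (1000 + -53.7) / (1000 + -17.6) = 946.3 / 982.4 = 0.963253
ε_A−B = (0.963253 − 1) × 1000 = -36.747‰
(The approximation ε ≈ δ_A − δ_B would give -36.1‰.)

-36.75‰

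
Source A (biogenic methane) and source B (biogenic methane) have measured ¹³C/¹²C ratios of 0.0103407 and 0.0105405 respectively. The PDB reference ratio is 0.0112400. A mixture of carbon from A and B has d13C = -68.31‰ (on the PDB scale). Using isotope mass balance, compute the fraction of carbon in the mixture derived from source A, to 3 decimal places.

0.342

δ_A = (0.0103407/0.0112400 − 1)×1000 = (0.919991 − 1)×1000 = -80.009‰
δ_B = (0.0105405/0.0112400 − 1)×1000 = (0.937767 − 1)×1000 = -62.233‰
f_A = (δ_mix − δ_B)/(δ_A − δ_B) = (-68.31 − (-62.233))/(-80.009 − (-62.233))
f_A = -6.077 / -17.776 = 0.3419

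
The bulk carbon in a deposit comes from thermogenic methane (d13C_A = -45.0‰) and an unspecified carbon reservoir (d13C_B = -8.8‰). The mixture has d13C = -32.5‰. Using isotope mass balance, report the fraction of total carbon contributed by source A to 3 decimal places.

0.655

δ_mix = f_A·δ_A + (1 − f_A)·δ_B  ⇒  f_A = (δ_mix − δ_B)/(δ_A − δ_B)
f_A = (-32.5 − (-8.8)) / (-45.0 − (-8.8))
f_A = -23.7 / -36.2 = 0.6547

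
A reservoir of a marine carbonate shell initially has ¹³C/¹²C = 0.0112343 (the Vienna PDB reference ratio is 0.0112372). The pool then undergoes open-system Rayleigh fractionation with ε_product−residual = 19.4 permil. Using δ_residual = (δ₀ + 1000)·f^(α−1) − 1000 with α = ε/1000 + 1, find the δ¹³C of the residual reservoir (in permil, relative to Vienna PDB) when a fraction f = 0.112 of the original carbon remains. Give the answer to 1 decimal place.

δ₀ = (0.0112343/0.0112372 − 1)×1000 = (0.999742 − 1)×1000 = -0.258 permil
α − 1 = ε/1000 = 0.0194
f^(α−1) = 0.112^(0.0194) = 0.958418
δ_res = (-0.258 + 1000) × 0.958418 − 1000 = 958.170 − 1000 = -41.83 permil

-41.8 permil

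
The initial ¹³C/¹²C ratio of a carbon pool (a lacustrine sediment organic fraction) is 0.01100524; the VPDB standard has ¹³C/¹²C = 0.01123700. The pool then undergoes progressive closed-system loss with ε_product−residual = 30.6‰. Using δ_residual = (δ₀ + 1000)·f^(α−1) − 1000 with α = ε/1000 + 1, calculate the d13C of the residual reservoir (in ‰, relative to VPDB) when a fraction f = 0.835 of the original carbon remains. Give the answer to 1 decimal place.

δ₀ = (0.01100524/0.01123700 − 1)×1000 = (0.979375 − 1)×1000 = -20.625‰
α − 1 = ε/1000 = 0.0306
f^(α−1) = 0.835^(0.0306) = 0.994497
δ_res = (-20.625 + 1000) × 0.994497 − 1000 = 973.986 − 1000 = -26.01‰

-26.0‰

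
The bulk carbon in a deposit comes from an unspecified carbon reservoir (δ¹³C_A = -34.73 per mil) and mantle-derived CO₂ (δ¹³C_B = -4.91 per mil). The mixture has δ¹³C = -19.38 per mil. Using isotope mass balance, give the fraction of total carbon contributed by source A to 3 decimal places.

δ_mix = f_A·δ_A + (1 − f_A)·δ_B  ⇒  f_A = (δ_mix − δ_B)/(δ_A − δ_B)
f_A = (-19.38 − (-4.91)) / (-34.73 − (-4.91))
f_A = -14.47 / -29.82 = 0.4852

0.485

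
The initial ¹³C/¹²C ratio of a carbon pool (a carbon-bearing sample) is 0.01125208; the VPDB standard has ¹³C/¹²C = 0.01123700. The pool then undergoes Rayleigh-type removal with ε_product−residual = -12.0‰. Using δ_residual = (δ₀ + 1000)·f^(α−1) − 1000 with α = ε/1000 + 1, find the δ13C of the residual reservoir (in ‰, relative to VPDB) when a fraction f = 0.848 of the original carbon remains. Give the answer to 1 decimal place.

δ₀ = (0.01125208/0.01123700 − 1)×1000 = (1.001342 − 1)×1000 = 1.342‰
α − 1 = ε/1000 = -0.0120
f^(α−1) = 0.848^(-0.0120) = 1.001980
δ_res = (1.342 + 1000) × 1.001980 − 1000 = 1003.325 − 1000 = 3.33‰

3.3‰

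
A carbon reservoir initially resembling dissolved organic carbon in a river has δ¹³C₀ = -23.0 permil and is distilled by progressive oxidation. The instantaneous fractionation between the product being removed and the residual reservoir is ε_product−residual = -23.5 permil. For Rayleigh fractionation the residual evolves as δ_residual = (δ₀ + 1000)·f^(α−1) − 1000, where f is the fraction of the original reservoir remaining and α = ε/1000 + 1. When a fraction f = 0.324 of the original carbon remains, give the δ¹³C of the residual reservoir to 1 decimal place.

Rayleigh residual: δ_res = (δ₀ + 1000)·f^(α−1) − 1000
α = ε/1000 + 1 = 0.97650, so α − 1 = -0.02350
f^(α−1) = 0.324^(-0.02350) = 1.026839
δ_res = (-23.0 + 1000) × 1.026839 − 1000 = 1003.221 − 1000 = 3.22 permil

3.2 permil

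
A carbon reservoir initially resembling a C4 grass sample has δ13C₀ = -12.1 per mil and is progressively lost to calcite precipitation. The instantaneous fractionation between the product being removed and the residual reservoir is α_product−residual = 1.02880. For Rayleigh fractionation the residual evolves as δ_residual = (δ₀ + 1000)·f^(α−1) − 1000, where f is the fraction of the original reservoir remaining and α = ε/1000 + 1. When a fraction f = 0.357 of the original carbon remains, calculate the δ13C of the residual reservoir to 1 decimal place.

-41.0 per mil

Rayleigh residual: δ_res = (δ₀ + 1000)·f^(α−1) − 1000
α − 1 = 0.02880
f^(α−1) = 0.357^(0.02880) = 0.970771
δ_res = (-12.1 + 1000) × 0.970771 − 1000 = 959.025 − 1000 = -40.98 per mil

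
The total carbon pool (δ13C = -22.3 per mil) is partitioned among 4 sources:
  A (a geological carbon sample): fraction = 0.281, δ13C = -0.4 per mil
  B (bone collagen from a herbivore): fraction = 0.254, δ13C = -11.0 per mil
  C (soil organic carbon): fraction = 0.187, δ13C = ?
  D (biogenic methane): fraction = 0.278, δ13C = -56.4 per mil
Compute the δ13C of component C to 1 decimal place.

-19.9 per mil

Isotope mass balance: δ_bulk = Σ fᵢ·δᵢ.
-22.3 = 0.281×(-0.4) + 0.254×(-11.0) + 0.187×δ_C + 0.278×(-56.4)
0.187·δ_C = -22.3 − (-18.586) = -3.714
δ_C = -3.714 / 0.187 = -19.86 per mil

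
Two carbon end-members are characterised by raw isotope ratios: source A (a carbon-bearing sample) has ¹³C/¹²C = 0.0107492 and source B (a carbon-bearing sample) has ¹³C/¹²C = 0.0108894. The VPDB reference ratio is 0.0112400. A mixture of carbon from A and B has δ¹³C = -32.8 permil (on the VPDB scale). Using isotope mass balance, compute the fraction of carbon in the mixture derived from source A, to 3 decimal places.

δ_A = (0.0107492/0.0112400 − 1)×1000 = (0.956335 − 1)×1000 = -43.665 permil
δ_B = (0.0108894/0.0112400 − 1)×1000 = (0.968808 − 1)×1000 = -31.192 permil
f_A = (δ_mix − δ_B)/(δ_A − δ_B) = (-32.8 − (-31.192))/(-43.665 − (-31.192))
f_A = -1.608 / -12.473 = 0.1289

0.129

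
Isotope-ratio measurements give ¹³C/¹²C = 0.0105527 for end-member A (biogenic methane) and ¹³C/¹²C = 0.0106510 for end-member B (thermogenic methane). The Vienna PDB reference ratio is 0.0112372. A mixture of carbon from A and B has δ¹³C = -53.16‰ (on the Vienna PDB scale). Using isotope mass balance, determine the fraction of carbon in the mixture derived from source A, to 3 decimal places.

δ_A = (0.0105527/0.0112372 − 1)×1000 = (0.939086 − 1)×1000 = -60.914‰
δ_B = (0.0106510/0.0112372 − 1)×1000 = (0.947834 − 1)×1000 = -52.166‰
f_A = (δ_mix − δ_B)/(δ_A − δ_B) = (-53.16 − (-52.166))/(-60.914 − (-52.166))
f_A = -0.994 / -8.748 = 0.1136

0.114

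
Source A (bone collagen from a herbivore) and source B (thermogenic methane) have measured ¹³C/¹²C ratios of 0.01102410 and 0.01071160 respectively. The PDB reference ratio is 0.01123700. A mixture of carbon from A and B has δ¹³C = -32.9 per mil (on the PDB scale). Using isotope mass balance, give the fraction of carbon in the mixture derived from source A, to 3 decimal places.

δ_A = (0.01102410/0.01123700 − 1)×1000 = (0.981054 − 1)×1000 = -18.946 per mil
δ_B = (0.01071160/0.01123700 − 1)×1000 = (0.953244 − 1)×1000 = -46.756 per mil
f_A = (δ_mix − δ_B)/(δ_A − δ_B) = (-32.9 − (-46.756))/(-18.946 − (-46.756))
f_A = 13.856 / 27.810 = 0.4982

0.498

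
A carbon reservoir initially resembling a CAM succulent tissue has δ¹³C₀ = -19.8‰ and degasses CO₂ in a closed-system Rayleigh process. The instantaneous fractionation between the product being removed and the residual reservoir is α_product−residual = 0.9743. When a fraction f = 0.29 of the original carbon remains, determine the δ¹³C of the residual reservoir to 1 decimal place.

Rayleigh residual: δ_res = (δ₀ + 1000)·f^(α−1) − 1000
α − 1 = -0.02570
f^(α−1) = 0.29^(-0.02570) = 1.032325
δ_res = (-19.8 + 1000) × 1.032325 − 1000 = 1011.885 − 1000 = 11.88‰

11.9‰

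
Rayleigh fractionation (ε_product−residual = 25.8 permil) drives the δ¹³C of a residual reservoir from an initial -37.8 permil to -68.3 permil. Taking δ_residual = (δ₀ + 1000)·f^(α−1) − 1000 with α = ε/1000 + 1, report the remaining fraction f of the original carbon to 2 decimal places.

α − 1 = ε/1000 = 0.0258
(δ_res + 1000)/(δ₀ + 1000) = (-68.3 + 1000)/(-37.8 + 1000) = 931.7/962.2 = 0.968302
f = 0.968302^(1/0.0258) = exp(ln(0.968302)/0.0258) = exp(-0.03221/0.0258)
f = exp(-1.2485) = 0.2869

0.29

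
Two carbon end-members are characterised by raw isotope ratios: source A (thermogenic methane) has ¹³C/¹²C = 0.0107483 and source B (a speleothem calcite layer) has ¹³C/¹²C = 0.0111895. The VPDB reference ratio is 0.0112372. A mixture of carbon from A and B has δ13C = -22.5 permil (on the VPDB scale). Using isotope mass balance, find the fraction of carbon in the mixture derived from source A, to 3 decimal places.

0.465

δ_A = (0.0107483/0.0112372 − 1)×1000 = (0.956493 − 1)×1000 = -43.507 permil
δ_B = (0.0111895/0.0112372 − 1)×1000 = (0.995755 − 1)×1000 = -4.245 permil
f_A = (δ_mix − δ_B)/(δ_A − δ_B) = (-22.5 − (-4.245))/(-43.507 − (-4.245))
f_A = -18.255 / -39.262 = 0.4650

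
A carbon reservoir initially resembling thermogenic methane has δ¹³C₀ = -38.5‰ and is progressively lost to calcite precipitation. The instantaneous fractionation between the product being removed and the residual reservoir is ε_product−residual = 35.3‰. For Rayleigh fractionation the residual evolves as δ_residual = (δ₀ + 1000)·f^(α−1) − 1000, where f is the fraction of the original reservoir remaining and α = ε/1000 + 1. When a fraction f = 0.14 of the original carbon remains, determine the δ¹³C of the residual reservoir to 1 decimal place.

-103.0‰

Rayleigh residual: δ_res = (δ₀ + 1000)·f^(α−1) − 1000
α = ε/1000 + 1 = 1.03530, so α − 1 = 0.03530
f^(α−1) = 0.14^(0.03530) = 0.932950
δ_res = (-38.5 + 1000) × 0.932950 − 1000 = 897.031 − 1000 = -102.97‰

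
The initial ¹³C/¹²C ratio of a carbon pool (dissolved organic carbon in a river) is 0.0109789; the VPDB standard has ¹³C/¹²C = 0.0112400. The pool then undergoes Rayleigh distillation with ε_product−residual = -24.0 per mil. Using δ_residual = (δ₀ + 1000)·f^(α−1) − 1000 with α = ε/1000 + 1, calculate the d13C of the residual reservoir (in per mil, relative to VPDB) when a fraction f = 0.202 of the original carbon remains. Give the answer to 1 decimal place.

15.0 per mil

δ₀ = (0.0109789/0.0112400 − 1)×1000 = (0.976770 − 1)×1000 = -23.230 per mil
α − 1 = ε/1000 = -0.0240
f^(α−1) = 0.202^(-0.0240) = 1.039134
δ_res = (-23.230 + 1000) × 1.039134 − 1000 = 1014.995 − 1000 = 15.00 per mil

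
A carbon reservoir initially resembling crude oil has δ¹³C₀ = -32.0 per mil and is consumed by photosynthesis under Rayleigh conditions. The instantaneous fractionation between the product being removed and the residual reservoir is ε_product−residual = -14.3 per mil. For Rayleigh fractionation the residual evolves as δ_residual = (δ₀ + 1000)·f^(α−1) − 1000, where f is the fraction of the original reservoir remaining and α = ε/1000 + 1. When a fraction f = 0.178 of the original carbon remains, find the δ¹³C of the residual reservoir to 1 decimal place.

-7.8 per mil

Rayleigh residual: δ_res = (δ₀ + 1000)·f^(α−1) − 1000
α = ε/1000 + 1 = 0.98570, so α − 1 = -0.01430
f^(α−1) = 0.178^(-0.01430) = 1.024989
δ_res = (-32.0 + 1000) × 1.024989 − 1000 = 992.189 − 1000 = -7.81 per mil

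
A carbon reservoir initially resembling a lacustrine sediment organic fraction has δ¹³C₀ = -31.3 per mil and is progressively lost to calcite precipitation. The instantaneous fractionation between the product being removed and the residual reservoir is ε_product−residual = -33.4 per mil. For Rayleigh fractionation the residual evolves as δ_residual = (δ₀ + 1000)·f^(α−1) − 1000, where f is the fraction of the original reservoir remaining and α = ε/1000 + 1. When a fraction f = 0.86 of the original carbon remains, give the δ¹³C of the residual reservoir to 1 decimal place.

Rayleigh residual: δ_res = (δ₀ + 1000)·f^(α−1) − 1000
α = ε/1000 + 1 = 0.96660, so α − 1 = -0.03340
f^(α−1) = 0.86^(-0.03340) = 1.005050
δ_res = (-31.3 + 1000) × 1.005050 − 1000 = 973.592 − 1000 = -26.41 per mil

-26.4 per mil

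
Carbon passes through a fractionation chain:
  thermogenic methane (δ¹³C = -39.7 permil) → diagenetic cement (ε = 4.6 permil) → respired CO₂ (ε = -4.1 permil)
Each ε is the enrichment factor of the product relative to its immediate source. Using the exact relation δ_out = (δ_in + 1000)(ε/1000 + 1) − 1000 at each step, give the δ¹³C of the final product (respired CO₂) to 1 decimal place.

-39.2 permil

step 1: δ = (-39.70 + 1000)·(4.6/1000 + 1) − 1000 = -35.28 permil
step 2: δ = (-35.28 + 1000)·(-4.1/1000 + 1) − 1000 = -39.24 permil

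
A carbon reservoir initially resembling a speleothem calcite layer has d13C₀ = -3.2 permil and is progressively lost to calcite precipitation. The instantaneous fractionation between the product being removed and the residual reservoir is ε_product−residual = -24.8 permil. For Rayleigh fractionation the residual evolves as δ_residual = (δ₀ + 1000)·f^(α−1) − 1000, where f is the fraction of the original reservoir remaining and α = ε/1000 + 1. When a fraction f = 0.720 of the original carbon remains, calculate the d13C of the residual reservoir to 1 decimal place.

5.0 permil

Rayleigh residual: δ_res = (δ₀ + 1000)·f^(α−1) − 1000
α = ε/1000 + 1 = 0.97520, so α − 1 = -0.02480
f^(α−1) = 0.720^(-0.02480) = 1.008180
δ_res = (-3.2 + 1000) × 1.008180 − 1000 = 1004.954 − 1000 = 4.95 permil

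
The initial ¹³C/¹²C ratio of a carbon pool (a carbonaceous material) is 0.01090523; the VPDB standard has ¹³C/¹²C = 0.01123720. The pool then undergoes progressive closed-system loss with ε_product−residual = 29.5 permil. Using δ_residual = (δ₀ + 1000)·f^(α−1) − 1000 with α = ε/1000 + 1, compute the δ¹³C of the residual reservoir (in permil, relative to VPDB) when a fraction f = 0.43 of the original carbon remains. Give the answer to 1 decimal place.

δ₀ = (0.01090523/0.01123720 − 1)×1000 = (0.970458 − 1)×1000 = -29.542 permil
α − 1 = ε/1000 = 0.0295
f^(α−1) = 0.43^(0.0295) = 0.975410
δ_res = (-29.542 + 1000) × 0.975410 − 1000 = 946.595 − 1000 = -53.41 permil

-53.4 permil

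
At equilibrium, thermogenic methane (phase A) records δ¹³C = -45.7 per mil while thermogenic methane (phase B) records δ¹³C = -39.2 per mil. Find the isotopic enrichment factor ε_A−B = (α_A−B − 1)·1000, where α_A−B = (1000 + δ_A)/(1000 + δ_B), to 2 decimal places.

α_A−B = (1000 + -45.7) / (1000 + -39.2) = 954.3 / 960.8 = 0.993235
ε_A−B = (0.993235 − 1) × 1000 = -6.765 per mil
(The approximation ε ≈ δ_A − δ_B would give -6.5 per mil.)

-6.77 per mil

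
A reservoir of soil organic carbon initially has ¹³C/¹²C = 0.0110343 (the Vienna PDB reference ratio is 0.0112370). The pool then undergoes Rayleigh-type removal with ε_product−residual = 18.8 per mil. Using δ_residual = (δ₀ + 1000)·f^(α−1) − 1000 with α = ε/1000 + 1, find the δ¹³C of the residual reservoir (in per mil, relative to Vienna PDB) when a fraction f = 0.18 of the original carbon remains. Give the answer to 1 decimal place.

δ₀ = (0.0110343/0.0112370 − 1)×1000 = (0.981961 − 1)×1000 = -18.039 per mil
α − 1 = ε/1000 = 0.0188
f^(α−1) = 0.18^(0.0188) = 0.968276
δ_res = (-18.039 + 1000) × 0.968276 − 1000 = 950.810 − 1000 = -49.19 per mil

-49.2 per mil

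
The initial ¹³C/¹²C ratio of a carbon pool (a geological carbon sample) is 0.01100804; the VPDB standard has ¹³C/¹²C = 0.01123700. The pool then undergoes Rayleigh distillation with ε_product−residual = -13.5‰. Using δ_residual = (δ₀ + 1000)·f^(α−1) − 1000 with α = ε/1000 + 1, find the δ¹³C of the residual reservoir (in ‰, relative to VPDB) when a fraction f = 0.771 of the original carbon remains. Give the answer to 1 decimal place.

δ₀ = (0.01100804/0.01123700 − 1)×1000 = (0.979624 − 1)×1000 = -20.376‰
α − 1 = ε/1000 = -0.0135
f^(α−1) = 0.771^(-0.0135) = 1.003517
δ_res = (-20.376 + 1000) × 1.003517 − 1000 = 983.070 − 1000 = -16.93‰

-16.9‰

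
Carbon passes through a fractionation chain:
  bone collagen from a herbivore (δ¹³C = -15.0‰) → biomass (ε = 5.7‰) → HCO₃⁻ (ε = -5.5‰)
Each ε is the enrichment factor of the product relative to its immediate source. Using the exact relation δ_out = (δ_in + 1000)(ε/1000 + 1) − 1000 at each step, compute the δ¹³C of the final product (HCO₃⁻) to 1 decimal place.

step 1: δ = (-15.00 + 1000)·(5.7/1000 + 1) − 1000 = -9.39‰
step 2: δ = (-9.39 + 1000)·(-5.5/1000 + 1) − 1000 = -14.83‰

-14.8‰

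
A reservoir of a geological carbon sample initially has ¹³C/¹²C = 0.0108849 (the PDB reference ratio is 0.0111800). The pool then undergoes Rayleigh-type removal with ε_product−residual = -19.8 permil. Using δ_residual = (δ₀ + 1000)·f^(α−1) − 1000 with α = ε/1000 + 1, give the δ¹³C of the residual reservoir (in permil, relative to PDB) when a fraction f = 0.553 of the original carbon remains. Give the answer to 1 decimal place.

δ₀ = (0.0108849/0.0111800 − 1)×1000 = (0.973605 − 1)×1000 = -26.395 permil
α − 1 = ε/1000 = -0.0198
f^(α−1) = 0.553^(-0.0198) = 1.011799
δ_res = (-26.395 + 1000) × 1.011799 − 1000 = 985.092 − 1000 = -14.91 permil

-14.9 permil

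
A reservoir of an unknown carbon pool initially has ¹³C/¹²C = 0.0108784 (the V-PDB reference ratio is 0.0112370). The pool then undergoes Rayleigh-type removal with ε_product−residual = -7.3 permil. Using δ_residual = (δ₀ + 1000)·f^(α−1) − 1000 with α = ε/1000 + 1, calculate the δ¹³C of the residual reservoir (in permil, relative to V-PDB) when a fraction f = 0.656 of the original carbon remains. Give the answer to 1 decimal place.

δ₀ = (0.0108784/0.0112370 − 1)×1000 = (0.968088 − 1)×1000 = -31.912 permil
α − 1 = ε/1000 = -0.0073
f^(α−1) = 0.656^(-0.0073) = 1.003082
δ_res = (-31.912 + 1000) × 1.003082 − 1000 = 971.072 − 1000 = -28.93 permil

-28.9 permil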